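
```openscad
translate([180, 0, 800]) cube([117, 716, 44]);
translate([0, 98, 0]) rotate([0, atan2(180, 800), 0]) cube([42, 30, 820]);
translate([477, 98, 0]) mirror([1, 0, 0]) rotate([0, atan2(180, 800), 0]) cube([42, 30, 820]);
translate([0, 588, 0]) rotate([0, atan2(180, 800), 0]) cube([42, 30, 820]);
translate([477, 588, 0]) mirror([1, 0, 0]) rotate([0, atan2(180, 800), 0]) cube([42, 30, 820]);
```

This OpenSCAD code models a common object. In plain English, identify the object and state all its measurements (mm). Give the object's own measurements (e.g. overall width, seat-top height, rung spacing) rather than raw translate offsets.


A sawhorse. A 117×716×44 mm beam (x, y, z) sits on two A-frame leg pairs. Each pair is two raked legs of 42×30 mm section (30 mm along y) splaying symmetrically in x. Each leg rises 800 mm vertically over 180 mm of horizontal reach and is 820 mm long along its own axis. Every leg's outer bottom edge rests on the floor and its outer top edge meets a bottom edge of the beam — the left legs (tilting toward +x) meet the beam's −x bottom edge, the right legs (their mirror images, tilting toward −x) meet its +x bottom edge — so the leg tops tuck under the beam, the beam's underside is 800 mm above the floor, and the feet are 477 mm apart outside-to-outside with the beam centred between them. The two leg pairs are set in 98 mm from either end of the beam.


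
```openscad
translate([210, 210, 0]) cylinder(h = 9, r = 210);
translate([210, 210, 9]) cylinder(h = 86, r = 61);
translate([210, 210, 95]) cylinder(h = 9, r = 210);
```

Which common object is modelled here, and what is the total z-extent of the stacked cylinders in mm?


A spool. The overall height is 104 mm.

Three coaxial cylinders, large–small–large — a spool. Two 9 mm flanges and a 86 mm core give 9 + 86 + 9 = 104 mm.


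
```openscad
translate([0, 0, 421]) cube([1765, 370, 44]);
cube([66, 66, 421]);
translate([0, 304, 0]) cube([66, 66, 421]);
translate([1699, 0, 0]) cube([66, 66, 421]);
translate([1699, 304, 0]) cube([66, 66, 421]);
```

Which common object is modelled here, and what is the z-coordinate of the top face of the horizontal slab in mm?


A bench. The seat-top height is 465 mm.

A long slab on four corner posts — a bench. The slab sits at z = 421 with thickness 44, so the top is 421 + 44 = 465 mm.


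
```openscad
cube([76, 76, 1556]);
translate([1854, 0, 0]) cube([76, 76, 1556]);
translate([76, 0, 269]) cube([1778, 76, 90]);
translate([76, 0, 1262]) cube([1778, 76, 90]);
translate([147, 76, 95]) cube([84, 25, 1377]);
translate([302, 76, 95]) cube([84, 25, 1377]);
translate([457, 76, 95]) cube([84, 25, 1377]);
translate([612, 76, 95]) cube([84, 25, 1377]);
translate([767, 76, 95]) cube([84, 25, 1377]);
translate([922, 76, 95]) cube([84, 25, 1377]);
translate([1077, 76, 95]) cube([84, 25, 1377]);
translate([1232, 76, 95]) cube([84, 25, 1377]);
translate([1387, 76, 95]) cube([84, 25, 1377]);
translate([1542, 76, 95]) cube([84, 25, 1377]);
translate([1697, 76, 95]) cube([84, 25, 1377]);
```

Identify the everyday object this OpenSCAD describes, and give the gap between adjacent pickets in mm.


A fence section. The picket gap is 71 mm.

Two posts, two rails, 11 pickets — a fence section. Span 1778 mm holds 11 pickets of 84 mm with 12 equal gaps: ⌊(1778 − 11·84) / 12⌋ = 71 mm.


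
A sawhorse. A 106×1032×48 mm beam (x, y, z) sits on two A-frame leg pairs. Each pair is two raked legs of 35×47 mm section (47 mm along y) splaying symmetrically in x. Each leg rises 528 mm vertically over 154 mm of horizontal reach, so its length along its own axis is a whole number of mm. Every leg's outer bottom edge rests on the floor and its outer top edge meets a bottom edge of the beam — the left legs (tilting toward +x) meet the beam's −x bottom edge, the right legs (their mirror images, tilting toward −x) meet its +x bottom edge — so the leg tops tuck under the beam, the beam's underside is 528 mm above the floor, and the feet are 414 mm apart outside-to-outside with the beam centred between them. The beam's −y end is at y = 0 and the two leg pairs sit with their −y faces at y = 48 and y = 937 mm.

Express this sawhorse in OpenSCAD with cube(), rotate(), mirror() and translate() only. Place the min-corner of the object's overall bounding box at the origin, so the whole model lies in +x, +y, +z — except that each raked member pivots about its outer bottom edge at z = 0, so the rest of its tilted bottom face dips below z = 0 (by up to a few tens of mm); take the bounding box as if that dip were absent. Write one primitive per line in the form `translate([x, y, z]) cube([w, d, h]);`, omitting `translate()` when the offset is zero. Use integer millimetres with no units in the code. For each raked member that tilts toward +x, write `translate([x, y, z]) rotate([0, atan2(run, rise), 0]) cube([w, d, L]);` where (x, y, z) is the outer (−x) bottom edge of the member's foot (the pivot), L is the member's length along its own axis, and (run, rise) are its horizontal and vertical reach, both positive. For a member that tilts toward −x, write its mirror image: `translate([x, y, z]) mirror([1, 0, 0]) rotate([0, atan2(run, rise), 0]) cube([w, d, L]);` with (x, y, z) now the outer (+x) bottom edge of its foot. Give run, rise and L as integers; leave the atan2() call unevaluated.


translate([154, 0, 528]) cube([106, 1032, 48]);
translate([0, 48, 0]) rotate([0, atan2(154, 528), 0]) cube([35, 47, 550]);
translate([414, 48, 0]) mirror([1, 0, 0]) rotate([0, atan2(154, 528), 0]) cube([35, 47, 550]);
translate([0, 937, 0]) rotate([0, atan2(154, 528), 0]) cube([35, 47, 550]);
translate([414, 937, 0]) mirror([1, 0, 0]) rotate([0, atan2(154, 528), 0]) cube([35, 47, 550]);


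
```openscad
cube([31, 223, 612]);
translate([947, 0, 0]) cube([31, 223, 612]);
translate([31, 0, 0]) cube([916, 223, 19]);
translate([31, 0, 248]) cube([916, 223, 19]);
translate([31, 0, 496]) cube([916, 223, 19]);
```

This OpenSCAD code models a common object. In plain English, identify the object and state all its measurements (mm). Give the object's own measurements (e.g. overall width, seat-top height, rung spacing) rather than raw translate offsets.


An open bookshelf. Two side panels, each 31 mm thick, 223 mm deep and 612 mm tall, stand 978 mm apart (outside-to-outside). Between them sit 3 shelves, each 19 mm thick and 223 mm deep, spanning the full gap between the sides. The bottom shelf rests on the floor (its underside at z = 0) and the clear gap between one shelf's top and the next shelf's underside is 229 mm.


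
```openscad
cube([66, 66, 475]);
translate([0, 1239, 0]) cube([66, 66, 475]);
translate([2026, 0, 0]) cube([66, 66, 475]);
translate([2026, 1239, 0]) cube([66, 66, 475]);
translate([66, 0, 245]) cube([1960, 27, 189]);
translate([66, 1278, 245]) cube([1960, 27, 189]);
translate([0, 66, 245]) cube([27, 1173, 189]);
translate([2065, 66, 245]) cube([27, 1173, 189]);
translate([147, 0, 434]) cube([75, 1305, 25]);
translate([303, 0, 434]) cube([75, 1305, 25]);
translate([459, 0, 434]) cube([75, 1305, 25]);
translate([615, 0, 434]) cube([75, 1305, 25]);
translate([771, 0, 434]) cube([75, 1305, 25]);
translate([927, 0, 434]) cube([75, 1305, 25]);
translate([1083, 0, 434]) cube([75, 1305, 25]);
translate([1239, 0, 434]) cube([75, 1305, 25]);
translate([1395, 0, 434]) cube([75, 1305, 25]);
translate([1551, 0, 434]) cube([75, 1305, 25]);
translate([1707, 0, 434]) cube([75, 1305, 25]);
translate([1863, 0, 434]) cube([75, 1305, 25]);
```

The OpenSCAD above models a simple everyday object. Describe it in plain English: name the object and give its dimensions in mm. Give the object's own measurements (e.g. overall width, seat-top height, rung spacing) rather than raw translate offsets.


A bed frame 2092 mm long (x) by 1305 mm wide (y). Four 66×66 mm corner posts, 475 mm tall, at the corners of the footprint. Four rails of 27 mm thickness and 189 mm height run between adjacent posts with their undersides at z = 245 mm, their outer faces flush with the outside of the frame (the two x-running rails run between the posts' inner faces; the two y-running rails run between the posts' inner faces). 12 slats, each 75 mm wide (x) and 25 mm thick, lie across the top of the two x-running rails, running the full 1305 mm width of the frame in y; along x they sit between the end posts with a 81 mm gap after the −x posts and between neighbouring slats, leaving 88 mm before the +x posts.


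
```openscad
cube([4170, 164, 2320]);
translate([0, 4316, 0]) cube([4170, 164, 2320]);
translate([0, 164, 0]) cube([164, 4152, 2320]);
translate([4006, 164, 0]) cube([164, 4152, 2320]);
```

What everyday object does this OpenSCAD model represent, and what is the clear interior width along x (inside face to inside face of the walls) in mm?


A house (or room) frame. The interior width is 3842 mm.

Four 2320 mm walls enclosing a rectangle with no floor or roof — a room or house frame. Outside width is 4170 mm and wall thickness is 164 mm, so the interior width is 4170 − 2 × 164 = 3842 mm.


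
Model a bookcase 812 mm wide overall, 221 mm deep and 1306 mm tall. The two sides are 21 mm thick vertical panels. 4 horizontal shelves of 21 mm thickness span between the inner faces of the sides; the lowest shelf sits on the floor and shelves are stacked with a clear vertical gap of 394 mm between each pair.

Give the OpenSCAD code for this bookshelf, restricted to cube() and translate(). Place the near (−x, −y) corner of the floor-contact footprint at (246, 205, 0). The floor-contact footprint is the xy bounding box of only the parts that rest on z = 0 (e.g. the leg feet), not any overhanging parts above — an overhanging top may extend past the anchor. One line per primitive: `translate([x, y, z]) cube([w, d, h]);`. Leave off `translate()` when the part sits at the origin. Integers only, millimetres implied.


translate([246, 205, 0]) cube([21, 221, 1306]);
translate([1037, 205, 0]) cube([21, 221, 1306]);
translate([267, 205, 0]) cube([770, 221, 21]);
translate([267, 205, 415]) cube([770, 221, 21]);
translate([267, 205, 830]) cube([770, 221, 21]);
translate([267, 205, 1245]) cube([770, 221, 21]);


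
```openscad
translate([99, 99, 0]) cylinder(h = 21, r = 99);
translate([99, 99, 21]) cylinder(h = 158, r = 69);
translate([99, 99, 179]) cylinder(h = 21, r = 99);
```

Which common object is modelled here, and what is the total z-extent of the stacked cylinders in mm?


A spool. The overall height is 200 mm.

Three coaxial cylinders, large–small–large — a spool. Two 21 mm flanges and a 158 mm core give 21 + 158 + 21 = 200 mm.


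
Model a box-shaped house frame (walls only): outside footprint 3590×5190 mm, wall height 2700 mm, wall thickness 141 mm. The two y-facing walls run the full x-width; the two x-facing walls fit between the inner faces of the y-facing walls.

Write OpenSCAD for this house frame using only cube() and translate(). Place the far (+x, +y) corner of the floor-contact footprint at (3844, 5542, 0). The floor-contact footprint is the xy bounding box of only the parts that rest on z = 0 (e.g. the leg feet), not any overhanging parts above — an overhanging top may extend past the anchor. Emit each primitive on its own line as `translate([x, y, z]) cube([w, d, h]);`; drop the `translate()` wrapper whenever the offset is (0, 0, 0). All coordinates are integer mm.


translate([254, 352, 0]) cube([3590, 141, 2700]);
translate([254, 5401, 0]) cube([3590, 141, 2700]);
translate([254, 493, 0]) cube([141, 4908, 2700]);
translate([3703, 493, 0]) cube([141, 4908, 2700]);


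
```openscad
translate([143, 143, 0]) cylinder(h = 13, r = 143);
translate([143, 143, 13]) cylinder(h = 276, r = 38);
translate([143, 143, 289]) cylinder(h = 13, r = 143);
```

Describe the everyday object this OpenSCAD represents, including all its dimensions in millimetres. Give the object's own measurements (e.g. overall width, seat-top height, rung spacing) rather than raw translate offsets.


A spool: two coaxial disc flanges of radius 143 mm and thickness 13 mm, joined by a core cylinder of radius 38 mm and height 276 mm. The lower flange rests on z = 0 and the three cylinders share a vertical axis.


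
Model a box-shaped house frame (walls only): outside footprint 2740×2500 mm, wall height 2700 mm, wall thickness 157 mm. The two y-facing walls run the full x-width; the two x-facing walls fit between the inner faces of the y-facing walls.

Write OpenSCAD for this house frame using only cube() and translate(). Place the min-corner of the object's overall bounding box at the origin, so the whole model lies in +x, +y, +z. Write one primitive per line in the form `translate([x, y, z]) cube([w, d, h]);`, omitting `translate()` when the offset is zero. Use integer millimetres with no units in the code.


cube([2740, 157, 2700]);
translate([0, 2343, 0]) cube([2740, 157, 2700]);
translate([0, 157, 0]) cube([157, 2186, 2700]);
translate([2583, 157, 0]) cube([157, 2186, 2700]);


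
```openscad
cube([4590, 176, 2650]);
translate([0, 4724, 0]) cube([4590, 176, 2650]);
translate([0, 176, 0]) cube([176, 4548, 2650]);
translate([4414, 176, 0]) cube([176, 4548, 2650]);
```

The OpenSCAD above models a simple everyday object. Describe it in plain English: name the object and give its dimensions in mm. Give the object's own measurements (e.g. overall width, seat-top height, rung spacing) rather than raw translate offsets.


The wall frame of a small rectangular building: four walls, each 2650 mm tall and 176 mm thick, enclosing a footprint 4590 mm (x) by 4900 mm (y) outside-to-outside, with no floor or roof. The front and back walls (the −y and +y sides) span the full width; the two side walls fit between them.


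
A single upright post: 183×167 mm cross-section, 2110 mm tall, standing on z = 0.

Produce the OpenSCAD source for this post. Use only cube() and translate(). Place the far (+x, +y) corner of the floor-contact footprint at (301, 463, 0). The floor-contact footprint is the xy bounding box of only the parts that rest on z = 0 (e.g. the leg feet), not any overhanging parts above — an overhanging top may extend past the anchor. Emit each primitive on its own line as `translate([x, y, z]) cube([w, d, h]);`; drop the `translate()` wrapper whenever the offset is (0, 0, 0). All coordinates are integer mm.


translate([118, 296, 0]) cube([183, 167, 2110]);


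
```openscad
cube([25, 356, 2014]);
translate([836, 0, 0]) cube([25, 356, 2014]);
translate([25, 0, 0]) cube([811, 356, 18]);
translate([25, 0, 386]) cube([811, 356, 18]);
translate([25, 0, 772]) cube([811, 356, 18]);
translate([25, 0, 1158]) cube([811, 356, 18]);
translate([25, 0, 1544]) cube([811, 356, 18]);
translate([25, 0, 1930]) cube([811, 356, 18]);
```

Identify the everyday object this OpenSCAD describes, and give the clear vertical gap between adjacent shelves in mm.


A bookshelf. The clear shelf gap is 368 mm.

Two tall side panels with 6 horizontal boards between them — a bookshelf. The first two shelf undersides are at z = 0 and z = 386; with shelf thickness 18, the clear gap is 386 − 0 − 18 = 368 mm.


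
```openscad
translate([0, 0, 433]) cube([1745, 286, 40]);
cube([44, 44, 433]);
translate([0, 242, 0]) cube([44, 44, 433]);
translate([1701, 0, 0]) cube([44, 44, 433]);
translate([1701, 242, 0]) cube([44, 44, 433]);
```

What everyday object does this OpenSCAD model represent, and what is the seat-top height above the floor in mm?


A bench. The seat-top height is 473 mm.

A long slab on four corner posts — a bench. The slab sits at z = 433 with thickness 40, so the top is 433 + 40 = 473 mm.


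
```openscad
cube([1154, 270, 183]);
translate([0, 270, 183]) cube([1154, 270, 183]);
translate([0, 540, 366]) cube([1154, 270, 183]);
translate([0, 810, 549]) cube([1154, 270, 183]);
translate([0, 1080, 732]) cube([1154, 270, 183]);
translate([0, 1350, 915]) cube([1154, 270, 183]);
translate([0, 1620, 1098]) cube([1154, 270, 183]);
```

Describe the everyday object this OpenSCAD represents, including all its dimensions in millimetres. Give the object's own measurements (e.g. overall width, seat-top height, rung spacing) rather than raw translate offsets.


A straight staircase of 7 solid steps. Each step is 1154 mm wide (x), 270 mm deep (y, the going) and 183 mm tall (the rise). The first step rests on the floor; each subsequent step sits one going further in +y and one rise higher in +z, directly behind and above the previous step with no overlap.


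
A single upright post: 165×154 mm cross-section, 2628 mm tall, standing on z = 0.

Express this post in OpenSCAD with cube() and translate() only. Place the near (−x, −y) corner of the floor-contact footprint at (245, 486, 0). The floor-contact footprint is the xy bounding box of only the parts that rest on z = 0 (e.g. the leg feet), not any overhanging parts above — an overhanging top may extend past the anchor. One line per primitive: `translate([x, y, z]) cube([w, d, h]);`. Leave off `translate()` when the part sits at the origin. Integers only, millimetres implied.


translate([245, 486, 0]) cube([165, 154, 2628]);


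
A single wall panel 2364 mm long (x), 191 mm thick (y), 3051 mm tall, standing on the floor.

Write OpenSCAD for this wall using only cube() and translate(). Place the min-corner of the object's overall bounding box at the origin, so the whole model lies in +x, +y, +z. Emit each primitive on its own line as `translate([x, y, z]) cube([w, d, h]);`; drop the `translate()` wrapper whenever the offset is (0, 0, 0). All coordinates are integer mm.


cube([2364, 191, 3051]);


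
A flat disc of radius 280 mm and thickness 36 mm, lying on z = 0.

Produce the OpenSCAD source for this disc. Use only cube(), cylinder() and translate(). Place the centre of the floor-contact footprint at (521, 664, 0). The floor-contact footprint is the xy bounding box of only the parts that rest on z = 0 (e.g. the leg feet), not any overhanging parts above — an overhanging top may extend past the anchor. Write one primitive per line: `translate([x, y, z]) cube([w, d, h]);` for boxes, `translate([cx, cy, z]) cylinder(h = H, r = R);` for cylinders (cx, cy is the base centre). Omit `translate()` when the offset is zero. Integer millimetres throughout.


translate([521, 664, 0]) cylinder(h = 36, r = 280);


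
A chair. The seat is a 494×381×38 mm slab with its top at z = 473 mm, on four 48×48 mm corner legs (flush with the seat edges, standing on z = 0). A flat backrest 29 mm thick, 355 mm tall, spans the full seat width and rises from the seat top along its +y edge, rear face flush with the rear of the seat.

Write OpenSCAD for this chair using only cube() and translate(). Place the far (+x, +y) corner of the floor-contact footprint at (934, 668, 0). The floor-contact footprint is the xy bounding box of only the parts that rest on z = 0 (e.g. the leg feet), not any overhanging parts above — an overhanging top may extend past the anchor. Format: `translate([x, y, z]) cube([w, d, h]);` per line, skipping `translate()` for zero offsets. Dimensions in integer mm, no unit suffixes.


translate([440, 287, 435]) cube([494, 381, 38]);
translate([440, 287, 0]) cube([48, 48, 435]);
translate([886, 287, 0]) cube([48, 48, 435]);
translate([440, 620, 0]) cube([48, 48, 435]);
translate([886, 620, 0]) cube([48, 48, 435]);
translate([440, 639, 473]) cube([494, 29, 355]);


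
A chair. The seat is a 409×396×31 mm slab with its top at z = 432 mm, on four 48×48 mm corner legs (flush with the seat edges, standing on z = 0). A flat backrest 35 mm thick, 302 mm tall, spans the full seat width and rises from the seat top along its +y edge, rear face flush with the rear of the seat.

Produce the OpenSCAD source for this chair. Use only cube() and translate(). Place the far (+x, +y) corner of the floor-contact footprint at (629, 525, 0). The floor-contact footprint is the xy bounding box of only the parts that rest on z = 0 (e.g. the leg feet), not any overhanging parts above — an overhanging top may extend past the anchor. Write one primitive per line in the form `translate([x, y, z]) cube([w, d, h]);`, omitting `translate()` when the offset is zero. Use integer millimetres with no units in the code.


translate([220, 129, 401]) cube([409, 396, 31]);
translate([220, 129, 0]) cube([48, 48, 401]);
translate([581, 129, 0]) cube([48, 48, 401]);
translate([220, 477, 0]) cube([48, 48, 401]);
translate([581, 477, 0]) cube([48, 48, 401]);
translate([220, 490, 432]) cube([409, 35, 302]);


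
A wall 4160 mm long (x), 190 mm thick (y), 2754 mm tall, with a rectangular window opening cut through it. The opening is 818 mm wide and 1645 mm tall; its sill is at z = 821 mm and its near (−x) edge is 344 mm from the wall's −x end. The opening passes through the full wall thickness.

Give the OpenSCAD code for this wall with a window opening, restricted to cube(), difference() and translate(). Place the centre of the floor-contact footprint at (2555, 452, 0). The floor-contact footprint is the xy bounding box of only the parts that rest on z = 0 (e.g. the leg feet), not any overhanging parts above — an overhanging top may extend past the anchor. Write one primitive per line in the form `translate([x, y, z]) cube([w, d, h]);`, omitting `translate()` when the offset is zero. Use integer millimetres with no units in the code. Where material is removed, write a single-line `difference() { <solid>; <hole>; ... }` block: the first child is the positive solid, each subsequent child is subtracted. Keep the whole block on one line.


difference() { translate([475, 357, 0]) cube([4160, 190, 2754]); translate([819, 357, 821]) cube([818, 190, 1645]); }


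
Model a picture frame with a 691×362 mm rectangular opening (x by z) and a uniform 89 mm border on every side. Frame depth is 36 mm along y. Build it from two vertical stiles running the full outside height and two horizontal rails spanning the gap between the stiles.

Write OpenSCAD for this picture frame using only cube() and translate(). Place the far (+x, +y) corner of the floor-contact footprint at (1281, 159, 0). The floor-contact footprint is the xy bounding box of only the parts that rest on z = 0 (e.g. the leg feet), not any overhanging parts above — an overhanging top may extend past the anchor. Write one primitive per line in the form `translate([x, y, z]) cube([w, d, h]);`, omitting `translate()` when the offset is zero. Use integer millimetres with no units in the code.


translate([412, 123, 0]) cube([89, 36, 540]);
translate([1192, 123, 0]) cube([89, 36, 540]);
translate([501, 123, 0]) cube([691, 36, 89]);
translate([501, 123, 451]) cube([691, 36, 89]);


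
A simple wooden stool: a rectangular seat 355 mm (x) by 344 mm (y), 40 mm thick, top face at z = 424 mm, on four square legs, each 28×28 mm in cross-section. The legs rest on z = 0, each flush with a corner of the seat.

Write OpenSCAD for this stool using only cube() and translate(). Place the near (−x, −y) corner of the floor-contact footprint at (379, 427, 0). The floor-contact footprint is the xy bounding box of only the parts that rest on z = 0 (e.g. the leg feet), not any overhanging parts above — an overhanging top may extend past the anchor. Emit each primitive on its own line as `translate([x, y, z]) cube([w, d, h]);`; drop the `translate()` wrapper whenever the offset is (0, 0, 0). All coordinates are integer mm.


translate([379, 427, 384]) cube([355, 344, 40]);
translate([379, 427, 0]) cube([28, 28, 384]);
translate([706, 427, 0]) cube([28, 28, 384]);
translate([379, 743, 0]) cube([28, 28, 384]);
translate([706, 743, 0]) cube([28, 28, 384]);


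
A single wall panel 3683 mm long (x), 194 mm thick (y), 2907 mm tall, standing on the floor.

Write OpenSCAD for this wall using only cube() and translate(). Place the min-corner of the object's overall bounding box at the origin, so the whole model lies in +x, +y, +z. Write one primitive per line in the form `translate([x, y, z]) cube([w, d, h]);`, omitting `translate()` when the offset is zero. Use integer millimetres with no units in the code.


cube([3683, 194, 2907]);


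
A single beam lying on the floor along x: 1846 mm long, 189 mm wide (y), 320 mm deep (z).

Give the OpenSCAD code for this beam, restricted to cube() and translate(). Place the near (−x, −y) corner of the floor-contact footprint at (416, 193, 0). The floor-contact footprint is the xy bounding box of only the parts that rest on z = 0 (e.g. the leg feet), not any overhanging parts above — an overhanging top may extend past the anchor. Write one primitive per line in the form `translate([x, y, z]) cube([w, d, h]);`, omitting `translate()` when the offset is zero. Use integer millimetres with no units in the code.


translate([416, 193, 0]) cube([1846, 189, 320]);


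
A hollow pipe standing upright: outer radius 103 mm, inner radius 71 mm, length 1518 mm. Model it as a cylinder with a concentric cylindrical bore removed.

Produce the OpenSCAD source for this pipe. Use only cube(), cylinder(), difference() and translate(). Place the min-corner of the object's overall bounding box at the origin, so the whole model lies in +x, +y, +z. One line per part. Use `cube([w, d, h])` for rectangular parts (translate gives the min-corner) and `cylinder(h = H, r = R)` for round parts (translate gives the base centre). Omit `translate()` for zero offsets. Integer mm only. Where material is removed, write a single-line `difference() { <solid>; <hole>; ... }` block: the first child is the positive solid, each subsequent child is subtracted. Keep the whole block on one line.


difference() { translate([103, 103, 0]) cylinder(h = 1518, r = 103); translate([103, 103, 0]) cylinder(h = 1518, r = 71); }


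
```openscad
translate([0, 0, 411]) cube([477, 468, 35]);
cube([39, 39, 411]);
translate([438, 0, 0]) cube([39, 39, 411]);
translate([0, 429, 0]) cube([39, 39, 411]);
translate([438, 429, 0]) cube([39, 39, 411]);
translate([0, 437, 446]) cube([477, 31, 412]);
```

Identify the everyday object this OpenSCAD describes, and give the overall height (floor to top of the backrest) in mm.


A chair. The overall height is 858 mm.

A slab on four corner posts with a tall panel at the back — a chair. The seat slab sits at z = 411 with thickness 35, and the 412 mm backrest starts at the seat top, so the overall height is 411 + 35 + 412 = 858 mm.


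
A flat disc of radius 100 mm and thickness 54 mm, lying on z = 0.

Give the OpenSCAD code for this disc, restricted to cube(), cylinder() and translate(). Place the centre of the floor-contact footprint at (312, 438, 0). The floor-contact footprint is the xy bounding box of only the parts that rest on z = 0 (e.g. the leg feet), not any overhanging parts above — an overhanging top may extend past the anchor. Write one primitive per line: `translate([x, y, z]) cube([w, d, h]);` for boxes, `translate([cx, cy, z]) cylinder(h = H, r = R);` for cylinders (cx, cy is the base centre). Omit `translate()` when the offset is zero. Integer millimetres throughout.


translate([312, 438, 0]) cylinder(h = 54, r = 100);


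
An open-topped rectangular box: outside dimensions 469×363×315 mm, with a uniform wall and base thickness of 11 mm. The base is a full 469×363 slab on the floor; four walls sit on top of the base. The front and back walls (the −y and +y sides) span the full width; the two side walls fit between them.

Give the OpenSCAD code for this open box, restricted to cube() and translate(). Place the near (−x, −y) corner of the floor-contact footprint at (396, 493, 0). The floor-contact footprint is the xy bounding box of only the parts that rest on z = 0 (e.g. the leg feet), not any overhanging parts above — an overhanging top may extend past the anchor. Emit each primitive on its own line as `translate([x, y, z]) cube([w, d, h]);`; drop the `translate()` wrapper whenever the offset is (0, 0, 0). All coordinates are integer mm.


translate([396, 493, 0]) cube([469, 363, 11]);
translate([396, 493, 11]) cube([469, 11, 304]);
translate([396, 845, 11]) cube([469, 11, 304]);
translate([396, 504, 11]) cube([11, 341, 304]);
translate([854, 504, 11]) cube([11, 341, 304]);


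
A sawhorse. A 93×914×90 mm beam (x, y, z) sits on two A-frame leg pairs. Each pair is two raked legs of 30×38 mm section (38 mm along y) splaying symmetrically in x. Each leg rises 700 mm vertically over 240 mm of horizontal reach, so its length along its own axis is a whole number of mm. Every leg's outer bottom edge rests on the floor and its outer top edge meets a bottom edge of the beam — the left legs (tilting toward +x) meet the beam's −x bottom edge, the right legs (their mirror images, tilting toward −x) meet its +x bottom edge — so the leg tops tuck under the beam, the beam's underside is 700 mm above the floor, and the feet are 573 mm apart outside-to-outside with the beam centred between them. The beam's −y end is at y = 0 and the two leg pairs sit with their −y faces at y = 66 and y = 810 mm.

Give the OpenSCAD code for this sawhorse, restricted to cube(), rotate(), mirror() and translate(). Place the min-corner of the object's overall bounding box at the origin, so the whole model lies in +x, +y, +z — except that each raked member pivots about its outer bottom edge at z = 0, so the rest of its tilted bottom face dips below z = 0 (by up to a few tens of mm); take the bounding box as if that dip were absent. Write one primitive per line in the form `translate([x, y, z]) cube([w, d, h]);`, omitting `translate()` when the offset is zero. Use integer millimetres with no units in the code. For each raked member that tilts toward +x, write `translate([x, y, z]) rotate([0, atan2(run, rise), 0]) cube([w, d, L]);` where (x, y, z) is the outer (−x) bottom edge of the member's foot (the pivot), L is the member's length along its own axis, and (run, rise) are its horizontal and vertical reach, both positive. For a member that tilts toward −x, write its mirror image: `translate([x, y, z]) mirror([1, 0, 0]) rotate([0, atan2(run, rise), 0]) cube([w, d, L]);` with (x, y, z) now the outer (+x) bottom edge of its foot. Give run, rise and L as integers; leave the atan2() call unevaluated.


// leg length = √(240² + 700²) = 740
// right-leg outer foot x = 2·240 + 93 = 573
// beam min-corner = (240, 0, 700)
translate([240, 0, 700]) cube([93, 914, 90]);
translate([0, 66, 0]) rotate([0, atan2(240, 700), 0]) cube([30, 38, 740]);
translate([573, 66, 0]) mirror([1, 0, 0]) rotate([0, atan2(240, 700), 0]) cube([30, 38, 740]);
translate([0, 810, 0]) rotate([0, atan2(240, 700), 0]) cube([30, 38, 740]);
translate([573, 810, 0]) mirror([1, 0, 0]) rotate([0, atan2(240, 700), 0]) cube([30, 38, 740]);


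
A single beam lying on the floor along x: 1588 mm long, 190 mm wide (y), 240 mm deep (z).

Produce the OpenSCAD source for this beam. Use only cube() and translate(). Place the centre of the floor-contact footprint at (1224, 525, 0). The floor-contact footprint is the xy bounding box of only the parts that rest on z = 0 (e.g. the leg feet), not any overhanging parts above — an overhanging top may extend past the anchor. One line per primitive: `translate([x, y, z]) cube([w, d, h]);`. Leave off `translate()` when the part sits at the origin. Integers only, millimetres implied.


translate([430, 430, 0]) cube([1588, 190, 240]);


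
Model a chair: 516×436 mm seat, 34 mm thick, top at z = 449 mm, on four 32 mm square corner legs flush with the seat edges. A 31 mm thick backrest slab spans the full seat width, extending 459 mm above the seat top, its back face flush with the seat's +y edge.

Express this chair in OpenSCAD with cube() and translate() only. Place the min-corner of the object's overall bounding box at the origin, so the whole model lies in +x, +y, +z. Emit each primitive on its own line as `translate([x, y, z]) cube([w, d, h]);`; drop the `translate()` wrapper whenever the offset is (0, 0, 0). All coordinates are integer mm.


translate([0, 0, 415]) cube([516, 436, 34]);
cube([32, 32, 415]);
translate([484, 0, 0]) cube([32, 32, 415]);
translate([0, 404, 0]) cube([32, 32, 415]);
translate([484, 404, 0]) cube([32, 32, 415]);
translate([0, 405, 449]) cube([516, 31, 459]);


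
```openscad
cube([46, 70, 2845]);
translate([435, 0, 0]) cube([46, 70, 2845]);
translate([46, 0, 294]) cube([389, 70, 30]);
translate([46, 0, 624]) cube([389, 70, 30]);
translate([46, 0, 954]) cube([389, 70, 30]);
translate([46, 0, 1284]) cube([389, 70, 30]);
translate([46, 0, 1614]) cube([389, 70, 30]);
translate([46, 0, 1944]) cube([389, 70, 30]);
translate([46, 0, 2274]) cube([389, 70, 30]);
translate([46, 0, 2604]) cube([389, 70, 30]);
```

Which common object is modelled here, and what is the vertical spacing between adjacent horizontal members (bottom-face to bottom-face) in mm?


A ladder. The rung spacing is 330 mm.

Two tall 46×70 posts with 8 short bars between them — a ladder. Adjacent rungs sit at z = 294 and z = 624, so the spacing is 624 − 294 = 330 mm.


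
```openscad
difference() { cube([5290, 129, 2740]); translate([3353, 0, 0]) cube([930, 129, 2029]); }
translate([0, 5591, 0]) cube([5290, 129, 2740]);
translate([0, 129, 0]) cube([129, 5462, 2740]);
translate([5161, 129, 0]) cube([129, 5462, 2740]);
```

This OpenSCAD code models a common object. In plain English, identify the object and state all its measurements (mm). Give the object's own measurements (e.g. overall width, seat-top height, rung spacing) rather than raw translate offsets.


A single room: four walls, each 2740 mm tall and 129 mm thick, enclosing an outside footprint 5290×5720 mm (x × y), no floor or roof. The front and back walls (−y and +y sides) run the full x-width; the side walls fit between their inner faces. A door opening 930 mm wide and 2029 mm tall is cut through the front wall from the floor up, its −x edge 3353 mm from the wall's −x end.


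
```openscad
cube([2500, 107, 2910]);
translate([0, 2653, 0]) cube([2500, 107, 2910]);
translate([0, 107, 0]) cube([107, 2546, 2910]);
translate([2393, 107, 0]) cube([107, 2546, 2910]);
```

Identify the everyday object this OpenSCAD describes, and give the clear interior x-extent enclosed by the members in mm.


A house (or room) frame. The interior width is 2286 mm.

Four 2910 mm walls enclosing a rectangle with no floor or roof — a room or house frame. Outside width is 2500 mm and wall thickness is 107 mm, so the interior width is 2500 − 2 × 107 = 2286 mm.


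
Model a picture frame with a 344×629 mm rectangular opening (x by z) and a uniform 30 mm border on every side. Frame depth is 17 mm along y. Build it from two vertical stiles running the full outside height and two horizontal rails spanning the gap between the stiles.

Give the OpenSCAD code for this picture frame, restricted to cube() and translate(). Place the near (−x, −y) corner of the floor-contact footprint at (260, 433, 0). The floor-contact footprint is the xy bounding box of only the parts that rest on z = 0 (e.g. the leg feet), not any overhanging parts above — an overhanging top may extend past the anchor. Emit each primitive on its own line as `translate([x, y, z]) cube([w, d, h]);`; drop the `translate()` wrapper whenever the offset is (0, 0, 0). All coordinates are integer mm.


translate([260, 433, 0]) cube([30, 17, 689]);
translate([634, 433, 0]) cube([30, 17, 689]);
translate([290, 433, 0]) cube([344, 17, 30]);
translate([290, 433, 659]) cube([344, 17, 30]);


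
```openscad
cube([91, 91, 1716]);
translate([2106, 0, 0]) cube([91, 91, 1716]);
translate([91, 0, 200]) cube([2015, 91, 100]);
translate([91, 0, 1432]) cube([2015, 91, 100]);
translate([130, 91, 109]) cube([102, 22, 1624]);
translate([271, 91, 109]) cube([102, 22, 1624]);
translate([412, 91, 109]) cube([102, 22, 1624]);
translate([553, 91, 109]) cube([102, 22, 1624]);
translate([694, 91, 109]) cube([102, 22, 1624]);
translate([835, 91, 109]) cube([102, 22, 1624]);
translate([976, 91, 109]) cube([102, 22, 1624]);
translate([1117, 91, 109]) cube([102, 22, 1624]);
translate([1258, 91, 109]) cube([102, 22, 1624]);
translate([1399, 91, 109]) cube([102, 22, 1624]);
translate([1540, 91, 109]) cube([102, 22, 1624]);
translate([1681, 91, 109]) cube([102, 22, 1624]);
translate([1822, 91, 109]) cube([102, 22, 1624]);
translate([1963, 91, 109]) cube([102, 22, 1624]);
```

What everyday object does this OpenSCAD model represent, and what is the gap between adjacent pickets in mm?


A fence section. The picket gap is 39 mm.

Two posts, two rails, 14 pickets — a fence section. Span 2015 mm holds 14 pickets of 102 mm with 15 equal gaps: ⌊(2015 − 14·102) / 15⌋ = 39 mm.


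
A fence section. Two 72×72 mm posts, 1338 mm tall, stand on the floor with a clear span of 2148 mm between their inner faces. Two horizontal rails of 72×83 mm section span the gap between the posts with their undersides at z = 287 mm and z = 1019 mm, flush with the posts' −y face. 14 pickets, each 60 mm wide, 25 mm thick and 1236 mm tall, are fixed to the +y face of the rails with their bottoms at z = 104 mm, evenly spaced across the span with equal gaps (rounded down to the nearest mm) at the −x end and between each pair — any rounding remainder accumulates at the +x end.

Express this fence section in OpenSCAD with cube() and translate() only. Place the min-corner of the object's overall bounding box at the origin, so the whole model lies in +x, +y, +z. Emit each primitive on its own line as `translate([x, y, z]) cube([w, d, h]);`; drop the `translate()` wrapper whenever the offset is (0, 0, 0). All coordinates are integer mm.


cube([72, 72, 1338]);
translate([2220, 0, 0]) cube([72, 72, 1338]);
translate([72, 0, 287]) cube([2148, 72, 83]);
translate([72, 0, 1019]) cube([2148, 72, 83]);
translate([159, 72, 104]) cube([60, 25, 1236]);
translate([306, 72, 104]) cube([60, 25, 1236]);
translate([453, 72, 104]) cube([60, 25, 1236]);
translate([600, 72, 104]) cube([60, 25, 1236]);
translate([747, 72, 104]) cube([60, 25, 1236]);
translate([894, 72, 104]) cube([60, 25, 1236]);
translate([1041, 72, 104]) cube([60, 25, 1236]);
translate([1188, 72, 104]) cube([60, 25, 1236]);
translate([1335, 72, 104]) cube([60, 25, 1236]);
translate([1482, 72, 104]) cube([60, 25, 1236]);
translate([1629, 72, 104]) cube([60, 25, 1236]);
translate([1776, 72, 104]) cube([60, 25, 1236]);
translate([1923, 72, 104]) cube([60, 25, 1236]);
translate([2070, 72, 104]) cube([60, 25, 1236]);


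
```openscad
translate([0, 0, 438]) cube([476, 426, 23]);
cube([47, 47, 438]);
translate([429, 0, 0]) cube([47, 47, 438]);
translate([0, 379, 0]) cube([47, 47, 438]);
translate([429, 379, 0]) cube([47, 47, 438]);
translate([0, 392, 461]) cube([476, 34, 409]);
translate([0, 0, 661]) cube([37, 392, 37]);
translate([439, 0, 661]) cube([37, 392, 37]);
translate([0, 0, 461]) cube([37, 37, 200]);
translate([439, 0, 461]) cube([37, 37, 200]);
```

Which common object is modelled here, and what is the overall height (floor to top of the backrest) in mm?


A chair. The overall height is 870 mm.

A slab on four corner posts with a tall panel at the back — a chair. The seat slab sits at z = 438 with thickness 23, and the 409 mm backrest starts at the seat top, so the overall height is 438 + 23 + 409 = 870 mm.


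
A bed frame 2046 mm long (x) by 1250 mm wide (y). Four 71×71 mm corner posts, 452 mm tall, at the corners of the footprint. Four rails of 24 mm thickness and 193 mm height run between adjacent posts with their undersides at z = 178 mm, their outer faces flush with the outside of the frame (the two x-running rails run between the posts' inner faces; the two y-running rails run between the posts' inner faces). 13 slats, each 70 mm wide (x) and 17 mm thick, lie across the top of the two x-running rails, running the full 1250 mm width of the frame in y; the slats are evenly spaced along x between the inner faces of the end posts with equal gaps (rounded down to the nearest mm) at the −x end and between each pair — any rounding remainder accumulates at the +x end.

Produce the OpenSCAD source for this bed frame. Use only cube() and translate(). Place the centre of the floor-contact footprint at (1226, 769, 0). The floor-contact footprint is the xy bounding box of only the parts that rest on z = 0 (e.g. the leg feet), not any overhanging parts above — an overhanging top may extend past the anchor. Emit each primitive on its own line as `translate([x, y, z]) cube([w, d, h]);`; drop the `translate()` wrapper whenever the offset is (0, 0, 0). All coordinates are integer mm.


translate([203, 144, 0]) cube([71, 71, 452]);
translate([203, 1323, 0]) cube([71, 71, 452]);
translate([2178, 144, 0]) cube([71, 71, 452]);
translate([2178, 1323, 0]) cube([71, 71, 452]);
translate([274, 144, 178]) cube([1904, 24, 193]);
translate([274, 1370, 178]) cube([1904, 24, 193]);
translate([203, 215, 178]) cube([24, 1108, 193]);
translate([2225, 215, 178]) cube([24, 1108, 193]);
translate([345, 144, 371]) cube([70, 1250, 17]);
translate([486, 144, 371]) cube([70, 1250, 17]);
translate([627, 144, 371]) cube([70, 1250, 17]);
translate([768, 144, 371]) cube([70, 1250, 17]);
translate([909, 144, 371]) cube([70, 1250, 17]);
translate([1050, 144, 371]) cube([70, 1250, 17]);
translate([1191, 144, 371]) cube([70, 1250, 17]);
translate([1332, 144, 371]) cube([70, 1250, 17]);
translate([1473, 144, 371]) cube([70, 1250, 17]);
translate([1614, 144, 371]) cube([70, 1250, 17]);
translate([1755, 144, 371]) cube([70, 1250, 17]);
translate([1896, 144, 371]) cube([70, 1250, 17]);
translate([2037, 144, 371]) cube([70, 1250, 17]);
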